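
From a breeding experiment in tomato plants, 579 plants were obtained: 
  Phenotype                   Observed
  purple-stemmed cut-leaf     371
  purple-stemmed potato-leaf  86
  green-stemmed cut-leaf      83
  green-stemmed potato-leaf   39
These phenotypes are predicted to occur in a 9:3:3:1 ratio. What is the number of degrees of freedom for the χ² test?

A goodness-of-fit test with 4 phenotype classes has df = 4 − 1 = 3.

3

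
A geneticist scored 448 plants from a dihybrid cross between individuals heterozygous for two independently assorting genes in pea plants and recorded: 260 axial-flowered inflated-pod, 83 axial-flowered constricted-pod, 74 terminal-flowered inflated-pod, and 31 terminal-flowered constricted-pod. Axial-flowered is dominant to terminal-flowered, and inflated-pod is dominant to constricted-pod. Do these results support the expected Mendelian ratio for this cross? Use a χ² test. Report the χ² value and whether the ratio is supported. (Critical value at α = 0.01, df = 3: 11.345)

A dihybrid F₂ with independent assortment and complete dominance at both loci gives a 9:3:3:1 phenotypic ratio.
Expected counts for N = 448 under a 9:3:3:1 ratio (total parts = 16):
  axial-flowered inflated-pod: 448 × 9/16 = 252
  axial-flowered constricted-pod: 448 × 3/16 = 84
  terminal-flowered inflated-pod: 448 × 3/16 = 84
  terminal-flowered constricted-pod: 448 × 1/16 = 28
χ² = Σ (O − E)² / E
  axial-flowered inflated-pod: (260 − 252)² / 252 = 0.2540
  axial-flowered constricted-pod: (83 − 84)² / 84 = 0.0119
  terminal-flowered inflated-pod: (74 − 84)² / 84 = 1.1905
  terminal-flowered constricted-pod: (31 − 28)² / 28 = 0.3214
χ² = 0.2540 + 0.0119 + 1.1905 + 0.3214 = 1.7778 ≈ 1.778
Degrees of freedom = 4 − 1 = 3; critical value at α = 0.01 is 11.345.
Since 1.778 < 11.345, we fail to reject the null hypothesis — the data are consistent with the 9:3:3:1 ratio.

1.778; consistent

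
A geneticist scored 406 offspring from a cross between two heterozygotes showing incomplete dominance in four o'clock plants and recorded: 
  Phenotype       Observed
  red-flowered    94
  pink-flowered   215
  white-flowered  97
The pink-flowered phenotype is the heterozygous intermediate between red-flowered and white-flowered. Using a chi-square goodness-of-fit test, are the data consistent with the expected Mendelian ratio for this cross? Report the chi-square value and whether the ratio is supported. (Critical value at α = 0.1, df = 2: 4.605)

With incomplete dominance, a heterozygote × heterozygote cross gives a 1:2:1 phenotypic ratio.
Under the 1:2:1 hypothesis (Σ ratio = 4, N = 406):
  red-flowered: 406 × 1/4 = 101.5
  pink-flowered: 406 × 2/4 = 203
  white-flowered: 406 × 1/4 = 101.5
χ² = Σ (O − E)² / E
  red-flowered: (94 − 101.5)² / 101.5 = 0.5542
  pink-flowered: (215 − 203)² / 203 = 0.7094
  white-flowered: (97 − 101.5)² / 101.5 = 0.1995
χ² = 0.5542 + 0.7094 + 0.1995 = 1.4631 ≈ 1.463
Degrees of freedom = 3 − 1 = 2; critical value at α = 0.1 is 4.605.
Since 1.463 < 4.605, we fail to reject the null hypothesis — the data are consistent with the 1:2:1 ratio.

1.463; consistent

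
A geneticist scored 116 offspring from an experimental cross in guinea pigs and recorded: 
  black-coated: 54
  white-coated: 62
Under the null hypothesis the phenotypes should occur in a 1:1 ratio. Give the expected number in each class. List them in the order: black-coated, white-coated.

58, 58

Expected counts for N = 116 under a 1:1 ratio (total parts = 2):
  black-coated: 116 × 1/2 = 58
  white-coated: 116 × 1/2 = 58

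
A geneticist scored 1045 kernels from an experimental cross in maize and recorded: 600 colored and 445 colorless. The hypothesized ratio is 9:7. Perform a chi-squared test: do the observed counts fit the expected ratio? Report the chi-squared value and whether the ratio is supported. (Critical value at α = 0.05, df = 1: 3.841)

0.578; consistent

The 9:7 ratio has 16 parts, so with N = 1045 the expected counts are:
  colored: 1045 × 9/16 = 587.8125
  colorless: 1045 × 7/16 = 457.1875
χ² = Σ (O − E)² / E
  colored: (600 − 587.8125)² / 587.8125 = 0.2527
  colorless: (445 − 457.1875)² / 457.1875 = 0.3249
χ² = 0.2527 + 0.3249 = 0.5776 ≈ 0.578
Degrees of freedom = 2 − 1 = 1; critical value at α = 0.05 is 3.841.
Since 0.578 < 3.841, we fail to reject the null hypothesis — the data are consistent with the 9:7 ratio.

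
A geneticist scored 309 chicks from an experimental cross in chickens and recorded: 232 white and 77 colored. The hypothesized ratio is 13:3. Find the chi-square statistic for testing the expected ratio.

The 13:3 ratio has 16 parts, so with N = 309 the expected counts are:
  white: 309 × 13/16 = 251.0625
  colored: 309 × 3/16 = 57.9375
χ² = Σ (O − E)² / E
  white: (232 − 251.0625)² / 251.0625 = 1.4474
  colored: (77 − 57.9375)² / 57.9375 = 6.2719
χ² = 1.4474 + 6.2719 = 7.7193 ≈ 7.719

7.719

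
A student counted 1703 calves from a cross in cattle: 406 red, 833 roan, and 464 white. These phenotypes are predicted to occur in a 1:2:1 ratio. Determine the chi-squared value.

4.755

Under the 1:2:1 hypothesis (Σ ratio = 4, N = 1703):
  red: 1703 × 1/4 = 425.75
  roan: 1703 × 2/4 = 851.5
  white: 1703 × 1/4 = 425.75
χ² = Σ (O − E)² / E
  red: (406 − 425.75)² / 425.75 = 0.9162
  roan: (833 − 851.5)² / 851.5 = 0.4019
  white: (464 − 425.75)² / 425.75 = 3.4364
χ² = 0.9162 + 0.4019 + 3.4364 = 4.7545 ≈ 4.755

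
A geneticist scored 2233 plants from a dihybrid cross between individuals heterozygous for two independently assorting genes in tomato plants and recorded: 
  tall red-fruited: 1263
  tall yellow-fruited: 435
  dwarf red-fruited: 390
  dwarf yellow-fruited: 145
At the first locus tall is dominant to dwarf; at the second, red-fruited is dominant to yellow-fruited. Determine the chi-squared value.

A dihybrid F₂ with independent assortment and complete dominance at both loci gives a 9:3:3:1 phenotypic ratio.
Under the 9:3:3:1 hypothesis (Σ ratio = 16, N = 2233):
  tall red-fruited: 2233 × 9/16 = 1256.0625
  tall yellow-fruited: 2233 × 3/16 = 418.6875
  dwarf red-fruited: 2233 × 3/16 = 418.6875
  dwarf yellow-fruited: 2233 × 1/16 = 139.5625
χ² = Σ (O − E)² / E
  tall red-fruited: (1263 − 1256.0625)² / 1256.0625 = 0.0383
  tall yellow-fruited: (435 − 418.6875)² / 418.6875 = 0.6356
  dwarf red-fruited: (390 − 418.6875)² / 418.6875 = 1.9656
  dwarf yellow-fruited: (145 − 139.5625)² / 139.5625 = 0.2119
χ² = 0.0383 + 0.6356 + 1.9656 + 0.2119 = 2.8514 ≈ 2.851

2.851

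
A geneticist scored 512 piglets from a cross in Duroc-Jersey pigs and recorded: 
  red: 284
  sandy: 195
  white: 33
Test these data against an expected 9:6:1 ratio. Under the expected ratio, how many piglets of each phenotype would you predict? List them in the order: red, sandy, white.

Total ratio parts = 16. Expected numbers out of 512:
  red: 512 × 9/16 = 288
  sandy: 512 × 6/16 = 192
  white: 512 × 1/16 = 32

288, 192, 32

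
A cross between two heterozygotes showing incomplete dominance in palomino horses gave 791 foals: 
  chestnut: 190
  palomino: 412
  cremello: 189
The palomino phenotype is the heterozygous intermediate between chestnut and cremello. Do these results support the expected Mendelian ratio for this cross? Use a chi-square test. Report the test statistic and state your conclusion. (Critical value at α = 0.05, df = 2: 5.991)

With incomplete dominance, a heterozygote × heterozygote cross gives a 1:2:1 phenotypic ratio.
The 1:2:1 ratio has 4 parts, so with N = 791 the expected counts are:
  chestnut: 791 × 1/4 = 197.75
  palomino: 791 × 2/4 = 395.5
  cremello: 791 × 1/4 = 197.75
χ² = Σ (O − E)² / E
  chestnut: (190 − 197.75)² / 197.75 = 0.3037
  palomino: (412 − 395.5)² / 395.5 = 0.6884
  cremello: (189 − 197.75)² / 197.75 = 0.3872
χ² = 0.3037 + 0.6884 + 0.3872 = 1.3793 ≈ 1.379
Degrees of freedom = 3 − 1 = 2; critical value at α = 0.05 is 5.991.
Since 1.379 < 5.991, we fail to reject the null hypothesis — the data are consistent with the 1:2:1 ratio.

1.379; consistent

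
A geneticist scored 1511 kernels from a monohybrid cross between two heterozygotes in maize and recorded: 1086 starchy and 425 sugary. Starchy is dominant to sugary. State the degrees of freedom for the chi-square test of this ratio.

1

For a monohybrid cross between heterozygotes with complete dominance, the expected phenotypic ratio is 3:1.
A goodness-of-fit test with 2 phenotype classes has df = 2 − 1 = 1.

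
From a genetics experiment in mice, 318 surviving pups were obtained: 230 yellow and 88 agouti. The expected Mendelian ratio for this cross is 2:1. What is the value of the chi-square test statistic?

4.585

Under the 2:1 hypothesis (Σ ratio = 3, N = 318):
  yellow: 318 × 2/3 = 212
  agouti: 318 × 1/3 = 106
χ² = Σ (O − E)² / E
  yellow: (230 − 212)² / 212 = 1.5283
  agouti: (88 − 106)² / 106 = 3.0566
χ² = 1.5283 + 3.0566 = 4.5849 ≈ 4.585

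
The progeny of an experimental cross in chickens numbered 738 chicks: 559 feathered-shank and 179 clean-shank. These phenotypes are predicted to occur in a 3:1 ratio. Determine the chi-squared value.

0.219

The 3:1 ratio has 4 parts, so with N = 738 the expected counts are:
  feathered-shank: 738 × 3/4 = 553.5
  clean-shank: 738 × 1/4 = 184.5
χ² = Σ (O − E)² / E
  feathered-shank: (559 − 553.5)² / 553.5 = 0.0547
  clean-shank: (179 − 184.5)² / 184.5 = 0.1640
χ² = 0.0547 + 0.1640 = 0.2187 ≈ 0.219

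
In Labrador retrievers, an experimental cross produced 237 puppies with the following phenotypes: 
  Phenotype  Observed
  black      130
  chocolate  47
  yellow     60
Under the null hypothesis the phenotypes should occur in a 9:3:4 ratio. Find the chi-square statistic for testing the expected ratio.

0.240

Under the 9:3:4 hypothesis (Σ ratio = 16, N = 237):
  black: 237 × 9/16 = 133.3125
  chocolate: 237 × 3/16 = 44.4375
  yellow: 237 × 4/16 = 59.25
χ² = Σ (O − E)² / E
  black: (130 − 133.3125)² / 133.3125 = 0.0823
  chocolate: (47 − 44.4375)² / 44.4375 = 0.1478
  yellow: (60 − 59.25)² / 59.25 = 0.0095
χ² = 0.0823 + 0.1478 + 0.0095 = 0.2396 ≈ 0.240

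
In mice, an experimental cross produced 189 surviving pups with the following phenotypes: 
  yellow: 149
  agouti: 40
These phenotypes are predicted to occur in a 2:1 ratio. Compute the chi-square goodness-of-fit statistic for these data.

12.595

Total ratio parts = 3. Expected numbers out of 189:
  yellow: 189 × 2/3 = 126
  agouti: 189 × 1/3 = 63
χ² = Σ (O − E)² / E
  yellow: (149 − 126)² / 126 = 4.1984
  agouti: (40 − 63)² / 63 = 8.3968
χ² = 4.1984 + 8.3968 = 12.5952 ≈ 12.595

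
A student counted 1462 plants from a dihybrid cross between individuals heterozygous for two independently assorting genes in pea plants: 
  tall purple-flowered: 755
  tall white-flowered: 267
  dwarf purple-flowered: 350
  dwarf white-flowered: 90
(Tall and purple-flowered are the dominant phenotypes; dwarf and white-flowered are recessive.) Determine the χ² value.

A dihybrid F₂ with independent assortment and complete dominance at both loci gives a 9:3:3:1 phenotypic ratio.
The 9:3:3:1 ratio has 16 parts, so with N = 1462 the expected counts are:
  tall purple-flowered: 1462 × 9/16 = 822.375
  tall white-flowered: 1462 × 3/16 = 274.125
  dwarf purple-flowered: 1462 × 3/16 = 274.125
  dwarf white-flowered: 1462 × 1/16 = 91.375
χ² = Σ (O − E)² / E
  tall purple-flowered: (755 − 822.375)² / 822.375 = 5.5199
  tall white-flowered: (267 − 274.125)² / 274.125 = 0.1852
  dwarf purple-flowered: (350 − 274.125)² / 274.125 = 21.0014
  dwarf white-flowered: (90 − 91.375)² / 91.375 = 0.0207
χ² = 5.5199 + 0.1852 + 21.0014 + 0.0207 = 26.7272 ≈ 26.727

26.727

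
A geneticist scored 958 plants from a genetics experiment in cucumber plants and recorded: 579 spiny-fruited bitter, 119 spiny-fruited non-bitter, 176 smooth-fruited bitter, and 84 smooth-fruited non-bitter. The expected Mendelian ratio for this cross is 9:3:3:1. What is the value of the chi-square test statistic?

Under the 9:3:3:1 hypothesis (Σ ratio = 16, N = 958):
  spiny-fruited bitter: 958 × 9/16 = 538.875
  spiny-fruited non-bitter: 958 × 3/16 = 179.625
  smooth-fruited bitter: 958 × 3/16 = 179.625
  smooth-fruited non-bitter: 958 × 1/16 = 59.875
χ² = Σ (O − E)² / E
  spiny-fruited bitter: (579 − 538.875)² / 538.875 = 2.9877
  spiny-fruited non-bitter: (119 − 179.625)² / 179.625 = 20.4615
  smooth-fruited bitter: (176 − 179.625)² / 179.625 = 0.0732
  smooth-fruited non-bitter: (84 − 59.875)² / 59.875 = 9.7205
χ² = 2.9877 + 20.4615 + 0.0732 + 9.7205 = 33.2429 ≈ 33.243

33.243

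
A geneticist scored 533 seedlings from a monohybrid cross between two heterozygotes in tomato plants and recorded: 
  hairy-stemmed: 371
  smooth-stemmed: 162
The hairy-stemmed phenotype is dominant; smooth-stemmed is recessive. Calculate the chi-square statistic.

For a monohybrid cross between heterozygotes with complete dominance, the expected phenotypic ratio is 3:1.
Under the 3:1 hypothesis (Σ ratio = 4, N = 533):
  hairy-stemmed: 533 × 3/4 = 399.75
  smooth-stemmed: 533 × 1/4 = 133.25
χ² = Σ (O − E)² / E
  hairy-stemmed: (371 − 399.75)² / 399.75 = 2.0677
  smooth-stemmed: (162 − 133.25)² / 133.25 = 6.2031
χ² = 2.0677 + 6.2031 = 8.2708 ≈ 8.271

8.271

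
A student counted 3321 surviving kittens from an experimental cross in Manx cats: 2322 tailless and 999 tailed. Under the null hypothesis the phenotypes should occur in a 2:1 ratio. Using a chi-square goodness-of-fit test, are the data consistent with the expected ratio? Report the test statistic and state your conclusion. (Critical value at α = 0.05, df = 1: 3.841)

15.805; not consistent

Expected counts for N = 3321 under a 2:1 ratio (total parts = 3):
  tailless: 3321 × 2/3 = 2214
  tailed: 3321 × 1/3 = 1107
χ² = Σ (O − E)² / E
  tailless: (2322 − 2214)² / 2214 = 5.2683
  tailed: (999 − 1107)² / 1107 = 10.5366
χ² = 5.2683 + 10.5366 = 15.8049 ≈ 15.805
Degrees of freedom = 2 − 1 = 1; critical value at α = 0.05 is 3.841.
Since 15.805 > 3.841, we reject the null hypothesis — the data do not fit the 2:1 ratio.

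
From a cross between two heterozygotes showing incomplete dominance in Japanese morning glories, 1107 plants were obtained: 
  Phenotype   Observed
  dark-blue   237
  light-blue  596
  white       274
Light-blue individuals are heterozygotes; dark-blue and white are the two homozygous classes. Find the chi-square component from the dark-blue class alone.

5.709

With incomplete dominance, a heterozygote × heterozygote cross gives a 1:2:1 phenotypic ratio.
The 1:2:1 ratio has 4 parts, so with N = 1107 the expected counts are:
  dark-blue: 1107 × 1/4 = 276.75
  light-blue: 1107 × 2/4 = 553.5
  white: 1107 × 1/4 = 276.75
Contribution of dark-blue: (237 − 276.75)² / 276.75 = 5.7093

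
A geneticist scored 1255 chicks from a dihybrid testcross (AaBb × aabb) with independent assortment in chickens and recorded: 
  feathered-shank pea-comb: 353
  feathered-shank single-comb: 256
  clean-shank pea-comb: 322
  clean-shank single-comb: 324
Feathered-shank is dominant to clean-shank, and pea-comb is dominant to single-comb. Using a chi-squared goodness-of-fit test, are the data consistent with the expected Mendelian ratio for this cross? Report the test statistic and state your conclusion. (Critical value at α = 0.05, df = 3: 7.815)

A dihybrid testcross with independent assortment gives a 1:1:1:1 ratio.
Under the 1:1:1:1 hypothesis (Σ ratio = 4, N = 1255):
  feathered-shank pea-comb: 1255 × 1/4 = 313.75
  feathered-shank single-comb: 1255 × 1/4 = 313.75
  clean-shank pea-comb: 1255 × 1/4 = 313.75
  clean-shank single-comb: 1255 × 1/4 = 313.75
χ² = Σ (O − E)² / E
  feathered-shank pea-comb: (353 − 313.75)² / 313.75 = 4.9102
  feathered-shank single-comb: (256 − 313.75)² / 313.75 = 10.6297
  clean-shank pea-comb: (322 − 313.75)² / 313.75 = 0.2169
  clean-shank single-comb: (324 − 313.75)² / 313.75 = 0.3349
χ² = 4.9102 + 10.6297 + 0.2169 + 0.3349 = 16.0917 ≈ 16.092
Degrees of freedom = 4 − 1 = 3; critical value at α = 0.05 is 7.815.
Since 16.092 > 7.815, we reject the null hypothesis — the data do not fit the 1:1:1:1 ratio.

16.092; not consistent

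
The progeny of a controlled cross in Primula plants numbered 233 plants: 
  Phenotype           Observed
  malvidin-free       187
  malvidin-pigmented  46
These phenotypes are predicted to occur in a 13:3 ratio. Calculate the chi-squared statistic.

0.151

Expected counts for N = 233 under a 13:3 ratio (total parts = 16):
  malvidin-free: 233 × 13/16 = 189.3125
  malvidin-pigmented: 233 × 3/16 = 43.6875
χ² = Σ (O − E)² / E
  malvidin-free: (187 − 189.3125)² / 189.3125 = 0.0282
  malvidin-pigmented: (46 − 43.6875)² / 43.6875 = 0.1224
χ² = 0.0282 + 0.1224 = 0.1506 ≈ 0.151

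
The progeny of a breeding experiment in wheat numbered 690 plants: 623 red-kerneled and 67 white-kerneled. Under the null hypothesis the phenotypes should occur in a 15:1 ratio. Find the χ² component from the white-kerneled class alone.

13.218

Expected counts for N = 690 under a 15:1 ratio (total parts = 16):
  red-kerneled: 690 × 15/16 = 646.875
  white-kerneled: 690 × 1/16 = 43.125
Contribution of white-kerneled: (67 − 43.125)² / 43.125 = 13.2178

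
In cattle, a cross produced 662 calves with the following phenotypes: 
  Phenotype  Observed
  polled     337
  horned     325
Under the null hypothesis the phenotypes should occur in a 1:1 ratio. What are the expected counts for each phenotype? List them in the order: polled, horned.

331, 331

Expected counts for N = 662 under a 1:1 ratio (total parts = 2):
  polled: 662 × 1/2 = 331
  horned: 662 × 1/2 = 331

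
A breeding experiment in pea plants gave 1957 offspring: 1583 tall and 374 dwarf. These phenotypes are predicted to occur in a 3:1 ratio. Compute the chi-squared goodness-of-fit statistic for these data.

Total ratio parts = 4. Expected numbers out of 1957:
  tall: 1957 × 3/4 = 1467.75
  dwarf: 1957 × 1/4 = 489.25
χ² = Σ (O − E)² / E
  tall: (1583 − 1467.75)² / 1467.75 = 9.0496
  dwarf: (374 − 489.25)² / 489.25 = 27.1488
χ² = 9.0496 + 27.1488 = 36.1984 ≈ 36.198

36.198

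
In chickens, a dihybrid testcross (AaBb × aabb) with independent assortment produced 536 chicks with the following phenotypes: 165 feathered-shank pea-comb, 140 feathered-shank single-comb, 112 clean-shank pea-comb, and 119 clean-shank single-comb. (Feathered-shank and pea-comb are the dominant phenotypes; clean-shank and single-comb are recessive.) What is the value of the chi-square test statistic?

A dihybrid testcross with independent assortment gives a 1:1:1:1 ratio.
Under the 1:1:1:1 hypothesis (Σ ratio = 4, N = 536):
  feathered-shank pea-comb: 536 × 1/4 = 134
  feathered-shank single-comb: 536 × 1/4 = 134
  clean-shank pea-comb: 536 × 1/4 = 134
  clean-shank single-comb: 536 × 1/4 = 134
χ² = Σ (O − E)² / E
  feathered-shank pea-comb: (165 − 134)² / 134 = 7.1716
  feathered-shank single-comb: (140 − 134)² / 134 = 0.2687
  clean-shank pea-comb: (112 − 134)² / 134 = 3.6119
  clean-shank single-comb: (119 − 134)² / 134 = 1.6791
χ² = 7.1716 + 0.2687 + 3.6119 + 1.6791 = 12.7313 ≈ 12.731

12.731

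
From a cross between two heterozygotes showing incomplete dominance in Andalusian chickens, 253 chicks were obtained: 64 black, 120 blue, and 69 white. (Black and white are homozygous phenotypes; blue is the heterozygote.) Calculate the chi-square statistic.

0.866

With incomplete dominance, a heterozygote × heterozygote cross gives a 1:2:1 phenotypic ratio.
Expected counts for N = 253 under a 1:2:1 ratio (total parts = 4):
  black: 253 × 1/4 = 63.25
  blue: 253 × 2/4 = 126.5
  white: 253 × 1/4 = 63.25
χ² = Σ (O − E)² / E
  black: (64 − 63.25)² / 63.25 = 0.0089
  blue: (120 − 126.5)² / 126.5 = 0.3340
  white: (69 − 63.25)² / 63.25 = 0.5227
χ² = 0.0089 + 0.3340 + 0.5227 = 0.8656 ≈ 0.866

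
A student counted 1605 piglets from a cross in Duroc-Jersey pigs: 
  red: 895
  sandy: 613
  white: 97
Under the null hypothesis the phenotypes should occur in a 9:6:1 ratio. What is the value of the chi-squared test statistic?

The 9:6:1 ratio has 16 parts, so with N = 1605 the expected counts are:
  red: 1605 × 9/16 = 902.8125
  sandy: 1605 × 6/16 = 601.875
  white: 1605 × 1/16 = 100.3125
χ² = Σ (O − E)² / E
  red: (895 − 902.8125)² / 902.8125 = 0.0676
  sandy: (613 − 601.875)² / 601.875 = 0.2056
  white: (97 − 100.3125)² / 100.3125 = 0.1094
χ² = 0.0676 + 0.2056 + 0.1094 = 0.3826 ≈ 0.383

0.383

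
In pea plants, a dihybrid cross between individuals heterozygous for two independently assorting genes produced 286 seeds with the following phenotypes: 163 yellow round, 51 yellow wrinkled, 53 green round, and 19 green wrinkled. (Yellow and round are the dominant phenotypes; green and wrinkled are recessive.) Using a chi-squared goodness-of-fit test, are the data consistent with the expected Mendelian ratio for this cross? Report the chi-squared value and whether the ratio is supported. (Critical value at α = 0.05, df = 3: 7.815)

0.235; consistent

A dihybrid F₂ with independent assortment and complete dominance at both loci gives a 9:3:3:1 phenotypic ratio.
Under the 9:3:3:1 hypothesis (Σ ratio = 16, N = 286):
  yellow round: 286 × 9/16 = 160.875
  yellow wrinkled: 286 × 3/16 = 53.625
  green round: 286 × 3/16 = 53.625
  green wrinkled: 286 × 1/16 = 17.875
χ² = Σ (O − E)² / E
  yellow round: (163 − 160.875)² / 160.875 = 0.0281
  yellow wrinkled: (51 − 53.625)² / 53.625 = 0.1285
  green round: (53 − 53.625)² / 53.625 = 0.0073
  green wrinkled: (19 − 17.875)² / 17.875 = 0.0708
χ² = 0.0281 + 0.1285 + 0.0073 + 0.0708 = 0.2347 ≈ 0.235
Degrees of freedom = 4 − 1 = 3; critical value at α = 0.05 is 7.815.
Since 0.235 < 7.815, we fail to reject the null hypothesis — the data are consistent with the 9:3:3:1 ratio.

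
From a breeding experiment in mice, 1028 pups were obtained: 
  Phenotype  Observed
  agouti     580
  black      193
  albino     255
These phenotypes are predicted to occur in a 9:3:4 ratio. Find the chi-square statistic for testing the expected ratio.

Total ratio parts = 16. Expected numbers out of 1028:
  agouti: 1028 × 9/16 = 578.25
  black: 1028 × 3/16 = 192.75
  albino: 1028 × 4/16 = 257
χ² = Σ (O − E)² / E
  agouti: (580 − 578.25)² / 578.25 = 0.0053
  black: (193 − 192.75)² / 192.75 = 0.0003
  albino: (255 − 257)² / 257 = 0.0156
χ² = 0.0053 + 0.0003 + 0.0156 = 0.0212 ≈ 0.021

0.021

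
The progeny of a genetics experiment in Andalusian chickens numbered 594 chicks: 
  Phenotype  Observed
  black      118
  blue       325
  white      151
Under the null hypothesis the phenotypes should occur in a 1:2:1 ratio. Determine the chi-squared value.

The 1:2:1 ratio has 4 parts, so with N = 594 the expected counts are:
  black: 594 × 1/4 = 148.5
  blue: 594 × 2/4 = 297
  white: 594 × 1/4 = 148.5
χ² = Σ (O − E)² / E
  black: (118 − 148.5)² / 148.5 = 6.2643
  blue: (325 − 297)² / 297 = 2.6397
  white: (151 − 148.5)² / 148.5 = 0.0421
χ² = 6.2643 + 2.6397 + 0.0421 = 8.9461 ≈ 8.946

8.946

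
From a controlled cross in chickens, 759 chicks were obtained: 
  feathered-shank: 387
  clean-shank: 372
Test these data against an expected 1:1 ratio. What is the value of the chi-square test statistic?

0.296

Total ratio parts = 2. Expected numbers out of 759:
  feathered-shank: 759 × 1/2 = 379.5
  clean-shank: 759 × 1/2 = 379.5
χ² = Σ (O − E)² / E
  feathered-shank: (387 − 379.5)² / 379.5 = 0.1482
  clean-shank: (372 − 379.5)² / 379.5 = 0.1482
χ² = 0.1482 + 0.1482 = 0.2964 ≈ 0.296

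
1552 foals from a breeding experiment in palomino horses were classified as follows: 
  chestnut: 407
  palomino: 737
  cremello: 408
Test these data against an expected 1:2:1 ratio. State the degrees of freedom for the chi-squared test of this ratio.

A goodness-of-fit test with 3 phenotype classes has df = 3 − 1 = 2.

2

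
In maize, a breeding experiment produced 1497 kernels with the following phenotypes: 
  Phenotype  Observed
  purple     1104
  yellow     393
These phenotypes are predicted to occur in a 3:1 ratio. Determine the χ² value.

1.253

Expected counts for N = 1497 under a 3:1 ratio (total parts = 4):
  purple: 1497 × 3/4 = 1122.75
  yellow: 1497 × 1/4 = 374.25
χ² = Σ (O − E)² / E
  purple: (1104 − 1122.75)² / 1122.75 = 0.3131
  yellow: (393 − 374.25)² / 374.25 = 0.9394
χ² = 0.3131 + 0.9394 = 1.2525 ≈ 1.253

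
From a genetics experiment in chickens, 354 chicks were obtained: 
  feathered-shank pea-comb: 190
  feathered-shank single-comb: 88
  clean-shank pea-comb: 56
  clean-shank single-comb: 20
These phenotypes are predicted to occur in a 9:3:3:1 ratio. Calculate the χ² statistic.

The 9:3:3:1 ratio has 16 parts, so with N = 354 the expected counts are:
  feathered-shank pea-comb: 354 × 9/16 = 199.125
  feathered-shank single-comb: 354 × 3/16 = 66.375
  clean-shank pea-comb: 354 × 3/16 = 66.375
  clean-shank single-comb: 354 × 1/16 = 22.125
χ² = Σ (O − E)² / E
  feathered-shank pea-comb: (190 − 199.125)² / 199.125 = 0.4182
  feathered-shank single-comb: (88 − 66.375)² / 66.375 = 7.0454
  clean-shank pea-comb: (56 − 66.375)² / 66.375 = 1.6217
  clean-shank single-comb: (20 − 22.125)² / 22.125 = 0.2041
χ² = 0.4182 + 7.0454 + 1.6217 + 0.2041 = 9.2894 ≈ 9.289

9.289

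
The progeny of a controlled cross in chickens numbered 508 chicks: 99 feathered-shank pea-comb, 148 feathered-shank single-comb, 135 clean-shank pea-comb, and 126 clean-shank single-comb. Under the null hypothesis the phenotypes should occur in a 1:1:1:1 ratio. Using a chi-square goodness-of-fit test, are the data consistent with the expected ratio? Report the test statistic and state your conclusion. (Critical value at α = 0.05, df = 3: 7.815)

Under the 1:1:1:1 hypothesis (Σ ratio = 4, N = 508):
  feathered-shank pea-comb: 508 × 1/4 = 127
  feathered-shank single-comb: 508 × 1/4 = 127
  clean-shank pea-comb: 508 × 1/4 = 127
  clean-shank single-comb: 508 × 1/4 = 127
χ² = Σ (O − E)² / E
  feathered-shank pea-comb: (99 − 127)² / 127 = 6.1732
  feathered-shank single-comb: (148 − 127)² / 127 = 3.4724
  clean-shank pea-comb: (135 − 127)² / 127 = 0.5039
  clean-shank single-comb: (126 − 127)² / 127 = 0.0079
χ² = 6.1732 + 3.4724 + 0.5039 + 0.0079 = 10.1574 ≈ 10.157
Degrees of freedom = 4 − 1 = 3; critical value at α = 0.05 is 7.815.
Since 10.157 > 7.815, we reject the null hypothesis — the data do not fit the 1:1:1:1 ratio.

10.157; not consistent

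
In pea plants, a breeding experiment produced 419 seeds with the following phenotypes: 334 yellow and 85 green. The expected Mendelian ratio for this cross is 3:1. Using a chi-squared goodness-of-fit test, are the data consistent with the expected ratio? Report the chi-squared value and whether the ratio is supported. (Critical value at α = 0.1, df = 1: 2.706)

4.965; not consistent

Under the 3:1 hypothesis (Σ ratio = 4, N = 419):
  yellow: 419 × 3/4 = 314.25
  green: 419 × 1/4 = 104.75
χ² = Σ (O − E)² / E
  yellow: (334 − 314.25)² / 314.25 = 1.2412
  green: (85 − 104.75)² / 104.75 = 3.7237
χ² = 1.2412 + 3.7237 = 4.9649 ≈ 4.965
Degrees of freedom = 2 − 1 = 1; critical value at α = 0.1 is 2.706.
Since 4.965 > 2.706, we reject the null hypothesis — the data do not fit the 3:1 ratio.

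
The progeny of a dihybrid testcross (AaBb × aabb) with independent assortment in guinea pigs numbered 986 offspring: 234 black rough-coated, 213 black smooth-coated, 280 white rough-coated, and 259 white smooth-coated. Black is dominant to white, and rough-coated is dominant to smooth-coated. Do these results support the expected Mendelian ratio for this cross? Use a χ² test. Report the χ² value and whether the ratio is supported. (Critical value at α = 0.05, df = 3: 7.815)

A dihybrid testcross with independent assortment gives a 1:1:1:1 ratio.
The 1:1:1:1 ratio has 4 parts, so with N = 986 the expected counts are:
  black rough-coated: 986 × 1/4 = 246.5
  black smooth-coated: 986 × 1/4 = 246.5
  white rough-coated: 986 × 1/4 = 246.5
  white smooth-coated: 986 × 1/4 = 246.5
χ² = Σ (O − E)² / E
  black rough-coated: (234 − 246.5)² / 246.5 = 0.6339
  black smooth-coated: (213 − 246.5)² / 246.5 = 4.5527
  white rough-coated: (280 − 246.5)² / 246.5 = 4.5527
  white smooth-coated: (259 − 246.5)² / 246.5 = 0.6339
χ² = 0.6339 + 4.5527 + 4.5527 + 0.6339 = 10.3732 ≈ 10.373
Degrees of freedom = 4 − 1 = 3; critical value at α = 0.05 is 7.815.
Since 10.373 > 7.815, we reject the null hypothesis — the data do not fit the 1:1:1:1 ratio.

10.373; not consistent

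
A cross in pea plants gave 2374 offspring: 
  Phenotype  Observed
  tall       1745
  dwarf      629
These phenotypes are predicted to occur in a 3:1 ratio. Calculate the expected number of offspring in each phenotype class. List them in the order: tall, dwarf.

Total ratio parts = 4. Expected numbers out of 2374:
  tall: 2374 × 3/4 = 1780.5
  dwarf: 2374 × 1/4 = 593.5

1780.5, 593.5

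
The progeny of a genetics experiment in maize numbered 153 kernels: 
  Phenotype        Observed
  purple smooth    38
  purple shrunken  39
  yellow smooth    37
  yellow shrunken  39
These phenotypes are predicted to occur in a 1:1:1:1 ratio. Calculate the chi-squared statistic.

Expected counts for N = 153 under a 1:1:1:1 ratio (total parts = 4):
  purple smooth: 153 × 1/4 = 38.25
  purple shrunken: 153 × 1/4 = 38.25
  yellow smooth: 153 × 1/4 = 38.25
  yellow shrunken: 153 × 1/4 = 38.25
χ² = Σ (O − E)² / E
  purple smooth: (38 − 38.25)² / 38.25 = 0.0016
  purple shrunken: (39 − 38.25)² / 38.25 = 0.0147
  yellow smooth: (37 − 38.25)² / 38.25 = 0.0408
  yellow shrunken: (39 − 38.25)² / 38.25 = 0.0147
χ² = 0.0016 + 0.0147 + 0.0408 + 0.0147 = 0.0718 ≈ 0.072

0.072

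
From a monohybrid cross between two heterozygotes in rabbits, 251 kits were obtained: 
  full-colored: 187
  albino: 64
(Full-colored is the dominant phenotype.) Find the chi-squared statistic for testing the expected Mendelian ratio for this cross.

0.033

For a monohybrid cross between heterozygotes with complete dominance, the expected phenotypic ratio is 3:1.
Under the 3:1 hypothesis (Σ ratio = 4, N = 251):
  full-colored: 251 × 3/4 = 188.25
  albino: 251 × 1/4 = 62.75
χ² = Σ (O − E)² / E
  full-colored: (187 − 188.25)² / 188.25 = 0.0083
  albino: (64 − 62.75)² / 62.75 = 0.0249
χ² = 0.0083 + 0.0249 = 0.0332 ≈ 0.033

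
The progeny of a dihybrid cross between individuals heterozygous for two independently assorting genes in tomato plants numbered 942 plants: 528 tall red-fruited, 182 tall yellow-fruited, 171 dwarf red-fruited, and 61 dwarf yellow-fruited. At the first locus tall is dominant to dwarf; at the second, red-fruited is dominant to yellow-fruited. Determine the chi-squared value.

0.426

A dihybrid F₂ with independent assortment and complete dominance at both loci gives a 9:3:3:1 phenotypic ratio.
Total ratio parts = 16. Expected numbers out of 942:
  tall red-fruited: 942 × 9/16 = 529.875
  tall yellow-fruited: 942 × 3/16 = 176.625
  dwarf red-fruited: 942 × 3/16 = 176.625
  dwarf yellow-fruited: 942 × 1/16 = 58.875
χ² = Σ (O − E)² / E
  tall red-fruited: (528 − 529.875)² / 529.875 = 0.0066
  tall yellow-fruited: (182 − 176.625)² / 176.625 = 0.1636
  dwarf red-fruited: (171 − 176.625)² / 176.625 = 0.1791
  dwarf yellow-fruited: (61 − 58.875)² / 58.875 = 0.0767
χ² = 0.0066 + 0.1636 + 0.1791 + 0.0767 = 0.426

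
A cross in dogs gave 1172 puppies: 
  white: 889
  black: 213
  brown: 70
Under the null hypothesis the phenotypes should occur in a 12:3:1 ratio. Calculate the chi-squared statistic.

Total ratio parts = 16. Expected numbers out of 1172:
  white: 1172 × 12/16 = 879
  black: 1172 × 3/16 = 219.75
  brown: 1172 × 1/16 = 73.25
χ² = Σ (O − E)² / E
  white: (889 − 879)² / 879 = 0.1138
  black: (213 − 219.75)² / 219.75 = 0.2073
  brown: (70 − 73.25)² / 73.25 = 0.1442
χ² = 0.1138 + 0.2073 + 0.1442 = 0.4653 ≈ 0.465

0.465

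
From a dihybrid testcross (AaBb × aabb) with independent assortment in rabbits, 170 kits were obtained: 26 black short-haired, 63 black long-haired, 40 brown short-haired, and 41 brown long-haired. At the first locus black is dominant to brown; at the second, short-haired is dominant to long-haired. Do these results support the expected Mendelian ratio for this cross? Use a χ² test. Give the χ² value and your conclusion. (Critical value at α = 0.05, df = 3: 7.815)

A dihybrid testcross with independent assortment gives a 1:1:1:1 ratio.
Expected counts for N = 170 under a 1:1:1:1 ratio (total parts = 4):
  black short-haired: 170 × 1/4 = 42.5
  black long-haired: 170 × 1/4 = 42.5
  brown short-haired: 170 × 1/4 = 42.5
  brown long-haired: 170 × 1/4 = 42.5
χ² = Σ (O − E)² / E
  black short-haired: (26 − 42.5)² / 42.5 = 6.4059
  black long-haired: (63 − 42.5)² / 42.5 = 9.8882
  brown short-haired: (40 − 42.5)² / 42.5 = 0.1471
  brown long-haired: (41 − 42.5)² / 42.5 = 0.0529
χ² = 6.4059 + 9.8882 + 0.1471 + 0.0529 = 16.4941 ≈ 16.494
Degrees of freedom = 4 − 1 = 3; critical value at α = 0.05 is 7.815.
Since 16.494 > 7.815, we reject the null hypothesis — the data do not fit the 1:1:1:1 ratio.

16.494; not consistent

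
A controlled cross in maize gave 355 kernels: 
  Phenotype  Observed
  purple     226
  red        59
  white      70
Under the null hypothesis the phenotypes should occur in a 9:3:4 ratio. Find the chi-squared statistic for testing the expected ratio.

The 9:3:4 ratio has 16 parts, so with N = 355 the expected counts are:
  purple: 355 × 9/16 = 199.6875
  red: 355 × 3/16 = 66.5625
  white: 355 × 4/16 = 88.75
χ² = Σ (O − E)² / E
  purple: (226 − 199.6875)² / 199.6875 = 3.4672
  red: (59 − 66.5625)² / 66.5625 = 0.8592
  white: (70 − 88.75)² / 88.75 = 3.9613
χ² = 3.4672 + 0.8592 + 3.9613 = 8.2877 ≈ 8.288

8.288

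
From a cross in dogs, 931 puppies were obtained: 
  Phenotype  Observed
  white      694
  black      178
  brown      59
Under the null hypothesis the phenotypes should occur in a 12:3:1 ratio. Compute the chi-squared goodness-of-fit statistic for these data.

0.105

Total ratio parts = 16. Expected numbers out of 931:
  white: 931 × 12/16 = 698.25
  black: 931 × 3/16 = 174.5625
  brown: 931 × 1/16 = 58.1875
χ² = Σ (O − E)² / E
  white: (694 − 698.25)² / 698.25 = 0.0259
  black: (178 − 174.5625)² / 174.5625 = 0.0677
  brown: (59 − 58.1875)² / 58.1875 = 0.0113
χ² = 0.0259 + 0.0677 + 0.0113 = 0.1049 ≈ 0.105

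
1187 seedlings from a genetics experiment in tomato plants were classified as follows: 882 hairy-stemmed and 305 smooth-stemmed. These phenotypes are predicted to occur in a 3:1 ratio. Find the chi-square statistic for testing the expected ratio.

0.306

The 3:1 ratio has 4 parts, so with N = 1187 the expected counts are:
  hairy-stemmed: 1187 × 3/4 = 890.25
  smooth-stemmed: 1187 × 1/4 = 296.75
χ² = Σ (O − E)² / E
  hairy-stemmed: (882 − 890.25)² / 890.25 = 0.0765
  smooth-stemmed: (305 − 296.75)² / 296.75 = 0.2294
χ² = 0.0765 + 0.2294 = 0.3059 ≈ 0.306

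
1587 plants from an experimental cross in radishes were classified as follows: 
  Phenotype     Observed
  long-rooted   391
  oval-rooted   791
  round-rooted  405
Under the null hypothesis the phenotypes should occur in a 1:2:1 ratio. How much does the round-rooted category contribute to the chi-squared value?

0.172

Total ratio parts = 4. Expected numbers out of 1587:
  long-rooted: 1587 × 1/4 = 396.75
  oval-rooted: 1587 × 2/4 = 793.5
  round-rooted: 1587 × 1/4 = 396.75
Contribution of round-rooted: (405 − 396.75)² / 396.75 = 0.1716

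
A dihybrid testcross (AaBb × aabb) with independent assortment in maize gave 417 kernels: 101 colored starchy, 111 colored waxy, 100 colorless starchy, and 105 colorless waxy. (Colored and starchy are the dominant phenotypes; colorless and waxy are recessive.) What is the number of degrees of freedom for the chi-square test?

3

A dihybrid testcross with independent assortment gives a 1:1:1:1 ratio.
A goodness-of-fit test with 4 phenotype classes has df = 4 − 1 = 3.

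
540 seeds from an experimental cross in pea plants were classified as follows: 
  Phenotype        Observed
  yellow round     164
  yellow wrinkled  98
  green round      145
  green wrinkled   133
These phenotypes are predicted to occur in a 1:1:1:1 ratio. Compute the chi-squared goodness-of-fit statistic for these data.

17.141

The 1:1:1:1 ratio has 4 parts, so with N = 540 the expected counts are:
  yellow round: 540 × 1/4 = 135
  yellow wrinkled: 540 × 1/4 = 135
  green round: 540 × 1/4 = 135
  green wrinkled: 540 × 1/4 = 135
χ² = Σ (O − E)² / E
  yellow round: (164 − 135)² / 135 = 6.2296
  yellow wrinkled: (98 − 135)² / 135 = 10.1407
  green round: (145 − 135)² / 135 = 0.7407
  green wrinkled: (133 − 135)² / 135 = 0.0296
χ² = 6.2296 + 10.1407 + 0.7407 + 0.0296 = 17.1406 ≈ 17.141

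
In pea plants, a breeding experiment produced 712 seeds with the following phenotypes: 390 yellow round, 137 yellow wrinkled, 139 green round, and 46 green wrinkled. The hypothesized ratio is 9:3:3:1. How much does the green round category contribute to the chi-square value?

0.227

The 9:3:3:1 ratio has 16 parts, so with N = 712 the expected counts are:
  yellow round: 712 × 9/16 = 400.5
  yellow wrinkled: 712 × 3/16 = 133.5
  green round: 712 × 3/16 = 133.5
  green wrinkled: 712 × 1/16 = 44.5
Contribution of green round: (139 − 133.5)² / 133.5 = 0.2266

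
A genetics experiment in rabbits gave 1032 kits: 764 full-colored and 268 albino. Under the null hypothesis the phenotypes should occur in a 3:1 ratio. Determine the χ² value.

0.517

Under the 3:1 hypothesis (Σ ratio = 4, N = 1032):
  full-colored: 1032 × 3/4 = 774
  albino: 1032 × 1/4 = 258
χ² = Σ (O − E)² / E
  full-colored: (764 − 774)² / 774 = 0.1292
  albino: (268 − 258)² / 258 = 0.3876
χ² = 0.1292 + 0.3876 = 0.5168 ≈ 0.517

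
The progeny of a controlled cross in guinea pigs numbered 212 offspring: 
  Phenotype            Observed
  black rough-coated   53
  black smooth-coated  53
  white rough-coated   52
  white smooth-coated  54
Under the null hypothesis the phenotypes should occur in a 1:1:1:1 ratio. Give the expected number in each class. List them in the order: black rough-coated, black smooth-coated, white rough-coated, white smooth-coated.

Total ratio parts = 4. Expected numbers out of 212:
  black rough-coated: 212 × 1/4 = 53
  black smooth-coated: 212 × 1/4 = 53
  white rough-coated: 212 × 1/4 = 53
  white smooth-coated: 212 × 1/4 = 53

53, 53, 53, 53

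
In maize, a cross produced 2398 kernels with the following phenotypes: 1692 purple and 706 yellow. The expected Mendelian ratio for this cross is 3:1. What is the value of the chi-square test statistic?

The 3:1 ratio has 4 parts, so with N = 2398 the expected counts are:
  purple: 2398 × 3/4 = 1798.5
  yellow: 2398 × 1/4 = 599.5
χ² = Σ (O − E)² / E
  purple: (1692 − 1798.5)² / 1798.5 = 6.3065
  yellow: (706 − 599.5)² / 599.5 = 18.9195
χ² = 6.3065 + 18.9195 = 25.226

25.226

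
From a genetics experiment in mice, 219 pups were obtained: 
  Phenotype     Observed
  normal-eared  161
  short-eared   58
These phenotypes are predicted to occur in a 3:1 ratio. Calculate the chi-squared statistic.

The 3:1 ratio has 4 parts, so with N = 219 the expected counts are:
  normal-eared: 219 × 3/4 = 164.25
  short-eared: 219 × 1/4 = 54.75
χ² = Σ (O − E)² / E
  normal-eared: (161 − 164.25)² / 164.25 = 0.0643
  short-eared: (58 − 54.75)² / 54.75 = 0.1929
χ² = 0.0643 + 0.1929 = 0.2572 ≈ 0.257

0.257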